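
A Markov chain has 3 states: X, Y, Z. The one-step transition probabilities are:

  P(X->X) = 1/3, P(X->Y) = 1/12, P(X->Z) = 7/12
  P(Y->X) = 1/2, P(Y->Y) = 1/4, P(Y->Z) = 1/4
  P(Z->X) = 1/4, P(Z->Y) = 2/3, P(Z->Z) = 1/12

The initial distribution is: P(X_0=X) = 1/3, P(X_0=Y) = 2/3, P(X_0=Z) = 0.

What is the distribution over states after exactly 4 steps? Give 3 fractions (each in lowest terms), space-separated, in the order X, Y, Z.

Propagating the distribution step by step (d_{t+1} = d_t * P):
d_0 = (X=1/3, Y=2/3, Z=0)
  d_1[X] = 1/3*1/3 + 2/3*1/2 + 0*1/4 = 4/9
  d_1[Y] = 1/3*1/12 + 2/3*1/4 + 0*2/3 = 7/36
  d_1[Z] = 1/3*7/12 + 2/3*1/4 + 0*1/12 = 13/36
d_1 = (X=4/9, Y=7/36, Z=13/36)
  d_2[X] = 4/9*1/3 + 7/36*1/2 + 13/36*1/4 = 145/432
  d_2[Y] = 4/9*1/12 + 7/36*1/4 + 13/36*2/3 = 47/144
  d_2[Z] = 4/9*7/12 + 7/36*1/4 + 13/36*1/12 = 73/216
d_2 = (X=145/432, Y=47/144, Z=73/216)
  d_3[X] = 145/432*1/3 + 47/144*1/2 + 73/216*1/4 = 233/648
  d_3[Y] = 145/432*1/12 + 47/144*1/4 + 73/216*2/3 = 217/648
  d_3[Z] = 145/432*7/12 + 47/144*1/4 + 73/216*1/12 = 11/36
d_3 = (X=233/648, Y=217/648, Z=11/36)
  d_4[X] = 233/648*1/3 + 217/648*1/2 + 11/36*1/4 = 707/1944
  d_4[Y] = 233/648*1/12 + 217/648*1/4 + 11/36*2/3 = 617/1944
  d_4[Z] = 233/648*7/12 + 217/648*1/4 + 11/36*1/12 = 155/486
d_4 = (X=707/1944, Y=617/1944, Z=155/486)

Answer: 707/1944 617/1944 155/486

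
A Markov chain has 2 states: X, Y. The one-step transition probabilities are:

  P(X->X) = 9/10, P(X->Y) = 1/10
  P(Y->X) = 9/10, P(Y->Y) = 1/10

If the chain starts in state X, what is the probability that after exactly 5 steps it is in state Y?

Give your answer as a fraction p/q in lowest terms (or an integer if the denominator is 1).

Answer: 1/10

Derivation:
Computing P^5 by repeated multiplication:
P^1 =
  X: [9/10, 1/10]
  Y: [9/10, 1/10]
P^2 =
  X: [9/10, 1/10]
  Y: [9/10, 1/10]
P^3 =
  X: [9/10, 1/10]
  Y: [9/10, 1/10]
P^4 =
  X: [9/10, 1/10]
  Y: [9/10, 1/10]
P^5 =
  X: [9/10, 1/10]
  Y: [9/10, 1/10]

(P^5)[X -> Y] = 1/10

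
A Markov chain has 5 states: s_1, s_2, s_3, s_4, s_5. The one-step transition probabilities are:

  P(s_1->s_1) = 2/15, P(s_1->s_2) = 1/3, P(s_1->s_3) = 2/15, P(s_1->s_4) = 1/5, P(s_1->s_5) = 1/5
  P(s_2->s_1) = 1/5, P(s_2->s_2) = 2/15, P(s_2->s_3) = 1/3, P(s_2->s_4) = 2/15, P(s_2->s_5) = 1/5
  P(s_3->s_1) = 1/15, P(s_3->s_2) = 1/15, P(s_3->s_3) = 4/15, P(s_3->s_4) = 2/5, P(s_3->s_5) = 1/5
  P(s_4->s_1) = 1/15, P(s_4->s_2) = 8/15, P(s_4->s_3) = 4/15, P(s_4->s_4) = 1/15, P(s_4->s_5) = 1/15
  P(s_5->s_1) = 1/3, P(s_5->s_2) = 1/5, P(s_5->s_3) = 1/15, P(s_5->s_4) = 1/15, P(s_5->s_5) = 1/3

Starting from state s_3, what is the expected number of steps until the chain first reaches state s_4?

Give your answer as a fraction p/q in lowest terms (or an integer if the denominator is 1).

Let h_i = expected steps to first reach s_4 from state i.
Boundary: h_s_4 = 0.
First-step equations for the other states:
  h_s_1 = 1 + 2/15*h_s_1 + 1/3*h_s_2 + 2/15*h_s_3 + 1/5*h_s_4 + 1/5*h_s_5
  h_s_2 = 1 + 1/5*h_s_1 + 2/15*h_s_2 + 1/3*h_s_3 + 2/15*h_s_4 + 1/5*h_s_5
  h_s_3 = 1 + 1/15*h_s_1 + 1/15*h_s_2 + 4/15*h_s_3 + 2/5*h_s_4 + 1/5*h_s_5
  h_s_5 = 1 + 1/3*h_s_1 + 1/5*h_s_2 + 1/15*h_s_3 + 1/15*h_s_4 + 1/3*h_s_5

Substituting h_s_4 = 0 and rearranging gives the linear system (I - Q) h = 1:
  [13/15, -1/3, -2/15, -1/5] . (h_s_1, h_s_2, h_s_3, h_s_5) = 1
  [-1/5, 13/15, -1/3, -1/5] . (h_s_1, h_s_2, h_s_3, h_s_5) = 1
  [-1/15, -1/15, 11/15, -1/5] . (h_s_1, h_s_2, h_s_3, h_s_5) = 1
  [-1/3, -1/5, -1/15, 2/3] . (h_s_1, h_s_2, h_s_3, h_s_5) = 1

Solving yields:
  h_s_1 = 2665/512
  h_s_2 = 8125/1536
  h_s_3 = 3055/768
  h_s_5 = 4675/768

Starting state is s_3, so the expected hitting time is h_s_3 = 3055/768.

Answer: 3055/768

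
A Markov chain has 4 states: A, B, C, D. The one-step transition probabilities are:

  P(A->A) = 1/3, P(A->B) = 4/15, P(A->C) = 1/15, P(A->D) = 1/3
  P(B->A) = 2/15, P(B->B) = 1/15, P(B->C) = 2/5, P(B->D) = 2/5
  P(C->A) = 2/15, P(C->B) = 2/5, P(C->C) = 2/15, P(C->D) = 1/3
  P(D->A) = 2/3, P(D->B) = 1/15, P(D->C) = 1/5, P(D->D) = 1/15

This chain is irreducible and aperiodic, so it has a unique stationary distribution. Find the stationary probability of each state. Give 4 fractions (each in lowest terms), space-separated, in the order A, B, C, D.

The stationary distribution satisfies pi = pi * P, i.e.:
  pi_A = 1/3*pi_A + 2/15*pi_B + 2/15*pi_C + 2/3*pi_D
  pi_B = 4/15*pi_A + 1/15*pi_B + 2/5*pi_C + 1/15*pi_D
  pi_C = 1/15*pi_A + 2/5*pi_B + 2/15*pi_C + 1/5*pi_D
  pi_D = 1/3*pi_A + 2/5*pi_B + 1/3*pi_C + 1/15*pi_D
with normalization: pi_A + pi_B + pi_C + pi_D = 1.

Using the first 3 balance equations plus normalization, the linear system A*pi = b is:
  [-2/3, 2/15, 2/15, 2/3] . pi = 0
  [4/15, -14/15, 2/5, 1/15] . pi = 0
  [1/15, 2/5, -13/15, 1/5] . pi = 0
  [1, 1, 1, 1] . pi = 1

Solving yields:
  pi_A = 809/2318
  pi_B = 12/61
  pi_C = 419/2318
  pi_D = 317/1159

Verification (pi * P):
  809/2318*1/3 + 12/61*2/15 + 419/2318*2/15 + 317/1159*2/3 = 809/2318 = pi_A  (ok)
  809/2318*4/15 + 12/61*1/15 + 419/2318*2/5 + 317/1159*1/15 = 12/61 = pi_B  (ok)
  809/2318*1/15 + 12/61*2/5 + 419/2318*2/15 + 317/1159*1/5 = 419/2318 = pi_C  (ok)
  809/2318*1/3 + 12/61*2/5 + 419/2318*1/3 + 317/1159*1/15 = 317/1159 = pi_D  (ok)

Answer: 809/2318 12/61 419/2318 317/1159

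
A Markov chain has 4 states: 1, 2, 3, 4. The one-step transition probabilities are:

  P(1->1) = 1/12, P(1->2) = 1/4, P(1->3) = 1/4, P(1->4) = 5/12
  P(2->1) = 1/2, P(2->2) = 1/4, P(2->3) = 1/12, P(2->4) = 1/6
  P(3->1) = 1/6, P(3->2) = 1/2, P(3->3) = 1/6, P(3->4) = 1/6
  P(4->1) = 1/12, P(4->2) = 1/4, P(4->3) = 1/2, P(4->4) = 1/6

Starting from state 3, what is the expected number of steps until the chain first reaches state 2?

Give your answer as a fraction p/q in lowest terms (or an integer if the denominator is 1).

Let h_i = expected steps to first reach 2 from state i.
Boundary: h_2 = 0.
First-step equations for the other states:
  h_1 = 1 + 1/12*h_1 + 1/4*h_2 + 1/4*h_3 + 5/12*h_4
  h_3 = 1 + 1/6*h_1 + 1/2*h_2 + 1/6*h_3 + 1/6*h_4
  h_4 = 1 + 1/12*h_1 + 1/4*h_2 + 1/2*h_3 + 1/6*h_4

Substituting h_2 = 0 and rearranging gives the linear system (I - Q) h = 1:
  [11/12, -1/4, -5/12] . (h_1, h_3, h_4) = 1
  [-1/6, 5/6, -1/6] . (h_1, h_3, h_4) = 1
  [-1/12, -1/2, 5/6] . (h_1, h_3, h_4) = 1

Solving yields:
  h_1 = 34/11
  h_3 = 53/22
  h_4 = 65/22

Starting state is 3, so the expected hitting time is h_3 = 53/22.

Answer: 53/22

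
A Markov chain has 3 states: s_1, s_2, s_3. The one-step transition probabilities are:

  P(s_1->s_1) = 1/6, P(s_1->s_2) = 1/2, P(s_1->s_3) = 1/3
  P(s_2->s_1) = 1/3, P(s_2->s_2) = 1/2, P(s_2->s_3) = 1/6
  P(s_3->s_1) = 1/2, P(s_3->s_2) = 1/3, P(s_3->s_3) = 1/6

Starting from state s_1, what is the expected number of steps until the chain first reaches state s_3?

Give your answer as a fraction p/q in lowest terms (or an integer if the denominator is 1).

Answer: 4

Derivation:
Let h_i = expected steps to first reach s_3 from state i.
Boundary: h_s_3 = 0.
First-step equations for the other states:
  h_s_1 = 1 + 1/6*h_s_1 + 1/2*h_s_2 + 1/3*h_s_3
  h_s_2 = 1 + 1/3*h_s_1 + 1/2*h_s_2 + 1/6*h_s_3

Substituting h_s_3 = 0 and rearranging gives the linear system (I - Q) h = 1:
  [5/6, -1/2] . (h_s_1, h_s_2) = 1
  [-1/3, 1/2] . (h_s_1, h_s_2) = 1

Solving yields:
  h_s_1 = 4
  h_s_2 = 14/3

Starting state is s_1, so the expected hitting time is h_s_1 = 4.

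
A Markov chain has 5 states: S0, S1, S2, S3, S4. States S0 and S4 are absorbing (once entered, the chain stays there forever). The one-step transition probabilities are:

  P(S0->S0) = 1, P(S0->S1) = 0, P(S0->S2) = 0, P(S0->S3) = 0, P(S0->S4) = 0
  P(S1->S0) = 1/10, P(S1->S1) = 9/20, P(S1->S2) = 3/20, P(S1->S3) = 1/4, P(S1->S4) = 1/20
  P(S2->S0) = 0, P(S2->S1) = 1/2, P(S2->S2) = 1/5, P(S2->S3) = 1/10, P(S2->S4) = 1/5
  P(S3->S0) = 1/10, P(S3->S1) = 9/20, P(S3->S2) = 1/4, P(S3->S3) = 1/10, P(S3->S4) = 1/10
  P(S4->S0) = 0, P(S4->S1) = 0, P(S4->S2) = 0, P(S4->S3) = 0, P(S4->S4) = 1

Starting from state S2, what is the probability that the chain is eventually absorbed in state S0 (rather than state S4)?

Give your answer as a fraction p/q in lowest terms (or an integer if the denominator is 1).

Let a_i = P(absorbed in S0 | start in state i).
Boundary conditions: a_S0 = 1, a_S4 = 0.
For each transient state i, a_i = sum_j P(i->j) * a_j:
  a_S1 = 1/10*a_S0 + 9/20*a_S1 + 3/20*a_S2 + 1/4*a_S3 + 1/20*a_S4
  a_S2 = 0*a_S0 + 1/2*a_S1 + 1/5*a_S2 + 1/10*a_S3 + 1/5*a_S4
  a_S3 = 1/10*a_S0 + 9/20*a_S1 + 1/4*a_S2 + 1/10*a_S3 + 1/10*a_S4

Substituting a_S0 = 1 and a_S4 = 0, rearrange to (I - Q) a = r where r[i] = P(i -> S0):
  [11/20, -3/20, -1/4] . (a_S1, a_S2, a_S3) = 1/10
  [-1/2, 4/5, -1/10] . (a_S1, a_S2, a_S3) = 0
  [-9/20, -1/4, 9/10] . (a_S1, a_S2, a_S3) = 1/10

Solving yields:
  a_S1 = 364/747
  a_S2 = 30/83
  a_S3 = 340/747

Starting state is S2, so the absorption probability is a_S2 = 30/83.

Answer: 30/83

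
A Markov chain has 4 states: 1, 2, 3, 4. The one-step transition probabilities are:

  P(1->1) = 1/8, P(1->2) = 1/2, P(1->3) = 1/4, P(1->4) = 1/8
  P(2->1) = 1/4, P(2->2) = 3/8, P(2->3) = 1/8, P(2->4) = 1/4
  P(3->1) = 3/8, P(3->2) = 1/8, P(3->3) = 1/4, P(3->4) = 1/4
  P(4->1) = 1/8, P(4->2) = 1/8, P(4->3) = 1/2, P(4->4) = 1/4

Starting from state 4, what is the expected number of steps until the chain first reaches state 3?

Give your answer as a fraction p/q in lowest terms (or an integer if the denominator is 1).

Let h_i = expected steps to first reach 3 from state i.
Boundary: h_3 = 0.
First-step equations for the other states:
  h_1 = 1 + 1/8*h_1 + 1/2*h_2 + 1/4*h_3 + 1/8*h_4
  h_2 = 1 + 1/4*h_1 + 3/8*h_2 + 1/8*h_3 + 1/4*h_4
  h_4 = 1 + 1/8*h_1 + 1/8*h_2 + 1/2*h_3 + 1/4*h_4

Substituting h_3 = 0 and rearranging gives the linear system (I - Q) h = 1:
  [7/8, -1/2, -1/8] . (h_1, h_2, h_4) = 1
  [-1/4, 5/8, -1/4] . (h_1, h_2, h_4) = 1
  [-1/8, -1/8, 3/4] . (h_1, h_2, h_4) = 1

Solving yields:
  h_1 = 528/133
  h_2 = 568/133
  h_4 = 360/133

Starting state is 4, so the expected hitting time is h_4 = 360/133.

Answer: 360/133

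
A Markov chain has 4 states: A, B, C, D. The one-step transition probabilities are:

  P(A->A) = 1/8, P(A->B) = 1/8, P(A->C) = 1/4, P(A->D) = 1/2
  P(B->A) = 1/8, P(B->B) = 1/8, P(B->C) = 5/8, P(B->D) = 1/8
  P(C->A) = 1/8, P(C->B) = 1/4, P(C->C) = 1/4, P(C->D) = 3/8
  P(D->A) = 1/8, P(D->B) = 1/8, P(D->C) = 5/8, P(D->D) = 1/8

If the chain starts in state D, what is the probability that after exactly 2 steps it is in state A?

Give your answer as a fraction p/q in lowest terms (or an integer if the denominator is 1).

Answer: 1/8

Derivation:
Computing P^2 by repeated multiplication:
P^1 =
  A: [1/8, 1/8, 1/4, 1/2]
  B: [1/8, 1/8, 5/8, 1/8]
  C: [1/8, 1/4, 1/4, 3/8]
  D: [1/8, 1/8, 5/8, 1/8]
P^2 =
  A: [1/8, 5/32, 31/64, 15/64]
  B: [1/8, 13/64, 11/32, 21/64]
  C: [1/8, 5/32, 31/64, 15/64]
  D: [1/8, 13/64, 11/32, 21/64]

(P^2)[D -> A] = 1/8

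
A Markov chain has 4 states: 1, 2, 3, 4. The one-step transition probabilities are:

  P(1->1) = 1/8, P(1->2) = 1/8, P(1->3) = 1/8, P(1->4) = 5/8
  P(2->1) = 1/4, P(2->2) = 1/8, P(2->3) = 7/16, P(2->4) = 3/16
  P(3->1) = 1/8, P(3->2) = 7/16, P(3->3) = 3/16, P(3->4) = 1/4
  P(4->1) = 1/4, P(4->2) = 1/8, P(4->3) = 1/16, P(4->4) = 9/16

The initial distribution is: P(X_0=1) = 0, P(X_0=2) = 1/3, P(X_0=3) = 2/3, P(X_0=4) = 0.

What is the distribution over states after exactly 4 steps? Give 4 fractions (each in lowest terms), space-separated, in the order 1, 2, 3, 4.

Propagating the distribution step by step (d_{t+1} = d_t * P):
d_0 = (1=0, 2=1/3, 3=2/3, 4=0)
  d_1[1] = 0*1/8 + 1/3*1/4 + 2/3*1/8 + 0*1/4 = 1/6
  d_1[2] = 0*1/8 + 1/3*1/8 + 2/3*7/16 + 0*1/8 = 1/3
  d_1[3] = 0*1/8 + 1/3*7/16 + 2/3*3/16 + 0*1/16 = 13/48
  d_1[4] = 0*5/8 + 1/3*3/16 + 2/3*1/4 + 0*9/16 = 11/48
d_1 = (1=1/6, 2=1/3, 3=13/48, 4=11/48)
  d_2[1] = 1/6*1/8 + 1/3*1/4 + 13/48*1/8 + 11/48*1/4 = 25/128
  d_2[2] = 1/6*1/8 + 1/3*1/8 + 13/48*7/16 + 11/48*1/8 = 161/768
  d_2[3] = 1/6*1/8 + 1/3*7/16 + 13/48*3/16 + 11/48*1/16 = 89/384
  d_2[4] = 1/6*5/8 + 1/3*3/16 + 13/48*1/4 + 11/48*9/16 = 93/256
d_2 = (1=25/128, 2=161/768, 3=89/384, 4=93/256)
  d_3[1] = 25/128*1/8 + 161/768*1/4 + 89/384*1/8 + 93/256*1/4 = 151/768
  d_3[2] = 25/128*1/8 + 161/768*1/8 + 89/384*7/16 + 93/256*1/8 = 1213/6144
  d_3[3] = 25/128*1/8 + 161/768*7/16 + 89/384*3/16 + 93/256*1/16 = 35/192
  d_3[4] = 25/128*5/8 + 161/768*3/16 + 89/384*1/4 + 93/256*9/16 = 2603/6144
d_3 = (1=151/768, 2=1213/6144, 3=35/192, 4=2603/6144)
  d_4[1] = 151/768*1/8 + 1213/6144*1/4 + 35/192*1/8 + 2603/6144*1/4 = 415/2048
  d_4[2] = 151/768*1/8 + 1213/6144*1/8 + 35/192*7/16 + 2603/6144*1/8 = 559/3072
  d_4[3] = 151/768*1/8 + 1213/6144*7/16 + 35/192*3/16 + 2603/6144*1/16 = 8435/49152
  d_4[4] = 151/768*5/8 + 1213/6144*3/16 + 35/192*1/4 + 2603/6144*9/16 = 7271/16384
d_4 = (1=415/2048, 2=559/3072, 3=8435/49152, 4=7271/16384)

Answer: 415/2048 559/3072 8435/49152 7271/16384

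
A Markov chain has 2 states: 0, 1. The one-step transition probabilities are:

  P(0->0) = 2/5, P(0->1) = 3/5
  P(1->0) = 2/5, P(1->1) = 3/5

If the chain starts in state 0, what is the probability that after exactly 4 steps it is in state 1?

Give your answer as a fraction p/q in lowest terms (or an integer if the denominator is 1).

Computing P^4 by repeated multiplication:
P^1 =
  0: [2/5, 3/5]
  1: [2/5, 3/5]
P^2 =
  0: [2/5, 3/5]
  1: [2/5, 3/5]
P^3 =
  0: [2/5, 3/5]
  1: [2/5, 3/5]
P^4 =
  0: [2/5, 3/5]
  1: [2/5, 3/5]

(P^4)[0 -> 1] = 3/5

Answer: 3/5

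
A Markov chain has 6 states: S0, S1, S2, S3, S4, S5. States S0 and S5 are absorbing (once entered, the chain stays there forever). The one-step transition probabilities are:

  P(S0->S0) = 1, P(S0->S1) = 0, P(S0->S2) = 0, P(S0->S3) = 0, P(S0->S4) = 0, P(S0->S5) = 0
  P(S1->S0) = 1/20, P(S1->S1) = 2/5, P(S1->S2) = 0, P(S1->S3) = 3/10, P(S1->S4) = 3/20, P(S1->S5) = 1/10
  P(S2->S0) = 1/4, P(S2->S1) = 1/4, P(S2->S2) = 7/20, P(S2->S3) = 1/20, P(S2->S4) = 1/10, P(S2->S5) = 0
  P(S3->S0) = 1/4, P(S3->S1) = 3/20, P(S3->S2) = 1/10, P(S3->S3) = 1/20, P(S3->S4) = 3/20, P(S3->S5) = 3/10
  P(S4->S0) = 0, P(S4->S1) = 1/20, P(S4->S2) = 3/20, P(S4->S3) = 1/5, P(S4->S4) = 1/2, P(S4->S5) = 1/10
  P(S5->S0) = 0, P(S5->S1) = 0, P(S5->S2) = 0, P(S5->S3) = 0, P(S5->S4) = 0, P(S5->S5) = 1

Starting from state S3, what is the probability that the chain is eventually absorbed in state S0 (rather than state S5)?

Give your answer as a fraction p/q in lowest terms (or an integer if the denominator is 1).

Answer: 1885/4059

Derivation:
Let a_i = P(absorbed in S0 | start in state i).
Boundary conditions: a_S0 = 1, a_S5 = 0.
For each transient state i, a_i = sum_j P(i->j) * a_j:
  a_S1 = 1/20*a_S0 + 2/5*a_S1 + 0*a_S2 + 3/10*a_S3 + 3/20*a_S4 + 1/10*a_S5
  a_S2 = 1/4*a_S0 + 1/4*a_S1 + 7/20*a_S2 + 1/20*a_S3 + 1/10*a_S4 + 0*a_S5
  a_S3 = 1/4*a_S0 + 3/20*a_S1 + 1/10*a_S2 + 1/20*a_S3 + 3/20*a_S4 + 3/10*a_S5
  a_S4 = 0*a_S0 + 1/20*a_S1 + 3/20*a_S2 + 1/5*a_S3 + 1/2*a_S4 + 1/10*a_S5

Substituting a_S0 = 1 and a_S5 = 0, rearrange to (I - Q) a = r where r[i] = P(i -> S0):
  [3/5, 0, -3/10, -3/20] . (a_S1, a_S2, a_S3, a_S4) = 1/20
  [-1/4, 13/20, -1/20, -1/10] . (a_S1, a_S2, a_S3, a_S4) = 1/4
  [-3/20, -1/10, 19/20, -3/20] . (a_S1, a_S2, a_S3, a_S4) = 1/4
  [-1/20, -3/20, -1/5, 1/2] . (a_S1, a_S2, a_S3, a_S4) = 0

Solving yields:
  a_S1 = 1709/4059
  a_S2 = 2627/4059
  a_S3 = 1885/4059
  a_S4 = 571/1353

Starting state is S3, so the absorption probability is a_S3 = 1885/4059.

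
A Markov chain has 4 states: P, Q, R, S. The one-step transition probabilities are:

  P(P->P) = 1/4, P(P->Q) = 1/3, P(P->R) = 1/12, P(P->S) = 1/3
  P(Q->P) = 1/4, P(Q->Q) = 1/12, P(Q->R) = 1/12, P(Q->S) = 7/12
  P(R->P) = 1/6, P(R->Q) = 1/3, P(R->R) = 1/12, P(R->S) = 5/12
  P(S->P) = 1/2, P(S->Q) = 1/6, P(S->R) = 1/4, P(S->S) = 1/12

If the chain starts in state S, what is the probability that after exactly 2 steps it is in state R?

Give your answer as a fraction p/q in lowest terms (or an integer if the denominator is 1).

Answer: 7/72

Derivation:
Computing P^2 by repeated multiplication:
P^1 =
  P: [1/4, 1/3, 1/12, 1/3]
  Q: [1/4, 1/12, 1/12, 7/12]
  R: [1/6, 1/3, 1/12, 5/12]
  S: [1/2, 1/6, 1/4, 1/12]
P^2 =
  P: [47/144, 7/36, 5/36, 49/144]
  Q: [7/18, 31/144, 13/72, 31/144]
  R: [25/72, 13/72, 11/72, 23/72]
  S: [1/4, 5/18, 7/72, 3/8]

(P^2)[S -> R] = 7/72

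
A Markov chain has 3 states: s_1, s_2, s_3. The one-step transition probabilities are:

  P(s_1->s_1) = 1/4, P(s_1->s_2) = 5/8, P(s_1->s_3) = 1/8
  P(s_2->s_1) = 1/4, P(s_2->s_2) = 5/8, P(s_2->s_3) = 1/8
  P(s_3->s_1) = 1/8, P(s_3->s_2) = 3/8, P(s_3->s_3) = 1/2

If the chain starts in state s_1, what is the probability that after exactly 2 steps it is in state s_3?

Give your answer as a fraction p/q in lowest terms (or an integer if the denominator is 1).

Answer: 11/64

Derivation:
Computing P^2 by repeated multiplication:
P^1 =
  s_1: [1/4, 5/8, 1/8]
  s_2: [1/4, 5/8, 1/8]
  s_3: [1/8, 3/8, 1/2]
P^2 =
  s_1: [15/64, 19/32, 11/64]
  s_2: [15/64, 19/32, 11/64]
  s_3: [3/16, 1/2, 5/16]

(P^2)[s_1 -> s_3] = 11/64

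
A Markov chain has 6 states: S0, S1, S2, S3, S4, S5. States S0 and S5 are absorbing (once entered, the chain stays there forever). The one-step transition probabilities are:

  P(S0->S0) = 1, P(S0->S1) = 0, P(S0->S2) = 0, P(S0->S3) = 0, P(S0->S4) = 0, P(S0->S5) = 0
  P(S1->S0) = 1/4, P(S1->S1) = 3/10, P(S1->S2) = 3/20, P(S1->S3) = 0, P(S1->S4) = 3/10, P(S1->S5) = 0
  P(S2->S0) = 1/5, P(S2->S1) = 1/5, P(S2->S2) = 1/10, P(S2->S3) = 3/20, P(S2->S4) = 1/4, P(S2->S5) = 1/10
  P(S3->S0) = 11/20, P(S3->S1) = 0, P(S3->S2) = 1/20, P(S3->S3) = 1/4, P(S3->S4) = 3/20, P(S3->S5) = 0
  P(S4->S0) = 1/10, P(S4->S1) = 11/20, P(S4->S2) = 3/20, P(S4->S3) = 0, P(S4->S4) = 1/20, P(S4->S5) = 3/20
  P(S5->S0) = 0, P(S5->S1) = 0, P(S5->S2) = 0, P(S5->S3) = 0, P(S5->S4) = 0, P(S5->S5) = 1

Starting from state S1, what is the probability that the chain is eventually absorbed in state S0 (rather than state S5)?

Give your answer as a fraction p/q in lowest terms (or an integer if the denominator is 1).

Let a_i = P(absorbed in S0 | start in state i).
Boundary conditions: a_S0 = 1, a_S5 = 0.
For each transient state i, a_i = sum_j P(i->j) * a_j:
  a_S1 = 1/4*a_S0 + 3/10*a_S1 + 3/20*a_S2 + 0*a_S3 + 3/10*a_S4 + 0*a_S5
  a_S2 = 1/5*a_S0 + 1/5*a_S1 + 1/10*a_S2 + 3/20*a_S3 + 1/4*a_S4 + 1/10*a_S5
  a_S3 = 11/20*a_S0 + 0*a_S1 + 1/20*a_S2 + 1/4*a_S3 + 3/20*a_S4 + 0*a_S5
  a_S4 = 1/10*a_S0 + 11/20*a_S1 + 3/20*a_S2 + 0*a_S3 + 1/20*a_S4 + 3/20*a_S5

Substituting a_S0 = 1 and a_S5 = 0, rearrange to (I - Q) a = r where r[i] = P(i -> S0):
  [7/10, -3/20, 0, -3/10] . (a_S1, a_S2, a_S3, a_S4) = 1/4
  [-1/5, 9/10, -3/20, -1/4] . (a_S1, a_S2, a_S3, a_S4) = 1/5
  [0, -1/20, 3/4, -3/20] . (a_S1, a_S2, a_S3, a_S4) = 11/20
  [-11/20, -3/20, 0, 19/20] . (a_S1, a_S2, a_S3, a_S4) = 1/10

Solving yields:
  a_S1 = 2899/3550
  a_S2 = 1333/1775
  a_S3 = 9827/10650
  a_S4 = 2473/3550

Starting state is S1, so the absorption probability is a_S1 = 2899/3550.

Answer: 2899/3550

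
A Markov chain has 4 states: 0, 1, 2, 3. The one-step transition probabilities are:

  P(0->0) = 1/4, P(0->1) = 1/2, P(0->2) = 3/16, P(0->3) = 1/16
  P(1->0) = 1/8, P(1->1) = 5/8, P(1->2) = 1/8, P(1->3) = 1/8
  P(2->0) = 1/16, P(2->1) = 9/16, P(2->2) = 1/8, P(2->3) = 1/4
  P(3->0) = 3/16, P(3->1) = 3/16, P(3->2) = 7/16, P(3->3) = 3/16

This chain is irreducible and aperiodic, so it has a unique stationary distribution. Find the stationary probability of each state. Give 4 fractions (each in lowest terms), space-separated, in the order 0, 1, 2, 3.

Answer: 114/811 431/811 146/811 120/811

Derivation:
The stationary distribution satisfies pi = pi * P, i.e.:
  pi_0 = 1/4*pi_0 + 1/8*pi_1 + 1/16*pi_2 + 3/16*pi_3
  pi_1 = 1/2*pi_0 + 5/8*pi_1 + 9/16*pi_2 + 3/16*pi_3
  pi_2 = 3/16*pi_0 + 1/8*pi_1 + 1/8*pi_2 + 7/16*pi_3
  pi_3 = 1/16*pi_0 + 1/8*pi_1 + 1/4*pi_2 + 3/16*pi_3
with normalization: pi_0 + pi_1 + pi_2 + pi_3 = 1.

Using the first 3 balance equations plus normalization, the linear system A*pi = b is:
  [-3/4, 1/8, 1/16, 3/16] . pi = 0
  [1/2, -3/8, 9/16, 3/16] . pi = 0
  [3/16, 1/8, -7/8, 7/16] . pi = 0
  [1, 1, 1, 1] . pi = 1

Solving yields:
  pi_0 = 114/811
  pi_1 = 431/811
  pi_2 = 146/811
  pi_3 = 120/811

Verification (pi * P):
  114/811*1/4 + 431/811*1/8 + 146/811*1/16 + 120/811*3/16 = 114/811 = pi_0  (ok)
  114/811*1/2 + 431/811*5/8 + 146/811*9/16 + 120/811*3/16 = 431/811 = pi_1  (ok)
  114/811*3/16 + 431/811*1/8 + 146/811*1/8 + 120/811*7/16 = 146/811 = pi_2  (ok)
  114/811*1/16 + 431/811*1/8 + 146/811*1/4 + 120/811*3/16 = 120/811 = pi_3  (ok)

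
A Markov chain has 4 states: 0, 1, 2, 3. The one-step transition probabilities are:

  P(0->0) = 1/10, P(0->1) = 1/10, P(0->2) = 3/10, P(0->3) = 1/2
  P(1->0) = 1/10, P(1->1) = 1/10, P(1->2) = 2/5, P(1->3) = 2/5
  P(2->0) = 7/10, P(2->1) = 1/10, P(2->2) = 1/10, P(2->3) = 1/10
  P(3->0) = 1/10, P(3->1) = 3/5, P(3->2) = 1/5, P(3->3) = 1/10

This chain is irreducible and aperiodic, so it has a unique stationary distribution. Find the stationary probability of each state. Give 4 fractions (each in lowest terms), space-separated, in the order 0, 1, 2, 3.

Answer: 427/1720 101/430 85/344 58/215

Derivation:
The stationary distribution satisfies pi = pi * P, i.e.:
  pi_0 = 1/10*pi_0 + 1/10*pi_1 + 7/10*pi_2 + 1/10*pi_3
  pi_1 = 1/10*pi_0 + 1/10*pi_1 + 1/10*pi_2 + 3/5*pi_3
  pi_2 = 3/10*pi_0 + 2/5*pi_1 + 1/10*pi_2 + 1/5*pi_3
  pi_3 = 1/2*pi_0 + 2/5*pi_1 + 1/10*pi_2 + 1/10*pi_3
with normalization: pi_0 + pi_1 + pi_2 + pi_3 = 1.

Using the first 3 balance equations plus normalization, the linear system A*pi = b is:
  [-9/10, 1/10, 7/10, 1/10] . pi = 0
  [1/10, -9/10, 1/10, 3/5] . pi = 0
  [3/10, 2/5, -9/10, 1/5] . pi = 0
  [1, 1, 1, 1] . pi = 1

Solving yields:
  pi_0 = 427/1720
  pi_1 = 101/430
  pi_2 = 85/344
  pi_3 = 58/215

Verification (pi * P):
  427/1720*1/10 + 101/430*1/10 + 85/344*7/10 + 58/215*1/10 = 427/1720 = pi_0  (ok)
  427/1720*1/10 + 101/430*1/10 + 85/344*1/10 + 58/215*3/5 = 101/430 = pi_1  (ok)
  427/1720*3/10 + 101/430*2/5 + 85/344*1/10 + 58/215*1/5 = 85/344 = pi_2  (ok)
  427/1720*1/2 + 101/430*2/5 + 85/344*1/10 + 58/215*1/10 = 58/215 = pi_3  (ok)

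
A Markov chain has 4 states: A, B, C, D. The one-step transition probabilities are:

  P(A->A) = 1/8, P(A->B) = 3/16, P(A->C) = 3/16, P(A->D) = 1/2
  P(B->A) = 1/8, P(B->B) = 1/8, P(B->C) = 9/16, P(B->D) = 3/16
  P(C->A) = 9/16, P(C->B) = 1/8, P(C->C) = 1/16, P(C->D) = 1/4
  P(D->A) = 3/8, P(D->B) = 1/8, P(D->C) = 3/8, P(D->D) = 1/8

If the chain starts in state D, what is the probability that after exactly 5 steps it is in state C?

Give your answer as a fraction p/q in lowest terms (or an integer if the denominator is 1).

Computing P^5 by repeated multiplication:
P^1 =
  A: [1/8, 3/16, 3/16, 1/2]
  B: [1/8, 1/8, 9/16, 3/16]
  C: [9/16, 1/8, 1/16, 1/4]
  D: [3/8, 1/8, 3/8, 1/8]
P^2 =
  A: [85/256, 17/128, 21/64, 53/256]
  B: [107/256, 17/128, 51/256, 1/4]
  C: [55/256, 41/256, 35/128, 45/128]
  D: [41/128, 19/128, 27/128, 41/128]
P^3 =
  A: [41/128, 597/4096, 963/4096, 153/512]
  B: [1125/4096, 619/4096, 531/2048, 645/2048]
  C: [681/2048, 567/4096, 143/512, 1023/4096]
  D: [609/2048, 297/2048, 567/2048, 575/2048]
P^4 =
  A: [19829/65536, 297/2048, 1101/4096, 18587/65536]
  B: [10393/32768, 9317/65536, 4437/16384, 17685/65536]
  C: [5073/16384, 4777/32768, 16471/65536, 19219/65536]
  D: [10365/32768, 4705/32768, 8517/32768, 9181/32768]
P^5 =
  A: [82183/262144, 150901/1048576, 274161/1048576, 147391/524288]
  B: [10189/32768, 75929/524288, 270069/1048576, 300601/1048576]
  C: [323245/1048576, 37841/262144, 278647/1048576, 36915/131072]
  D: [161879/524288, 75901/524288, 137043/524288, 149465/524288]

(P^5)[D -> C] = 137043/524288

Answer: 137043/524288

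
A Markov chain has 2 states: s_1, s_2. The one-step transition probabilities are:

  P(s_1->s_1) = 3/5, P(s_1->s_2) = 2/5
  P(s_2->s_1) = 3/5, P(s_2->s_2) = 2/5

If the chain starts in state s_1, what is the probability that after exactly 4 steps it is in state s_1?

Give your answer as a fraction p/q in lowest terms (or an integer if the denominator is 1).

Computing P^4 by repeated multiplication:
P^1 =
  s_1: [3/5, 2/5]
  s_2: [3/5, 2/5]
P^2 =
  s_1: [3/5, 2/5]
  s_2: [3/5, 2/5]
P^3 =
  s_1: [3/5, 2/5]
  s_2: [3/5, 2/5]
P^4 =
  s_1: [3/5, 2/5]
  s_2: [3/5, 2/5]

(P^4)[s_1 -> s_1] = 3/5

Answer: 3/5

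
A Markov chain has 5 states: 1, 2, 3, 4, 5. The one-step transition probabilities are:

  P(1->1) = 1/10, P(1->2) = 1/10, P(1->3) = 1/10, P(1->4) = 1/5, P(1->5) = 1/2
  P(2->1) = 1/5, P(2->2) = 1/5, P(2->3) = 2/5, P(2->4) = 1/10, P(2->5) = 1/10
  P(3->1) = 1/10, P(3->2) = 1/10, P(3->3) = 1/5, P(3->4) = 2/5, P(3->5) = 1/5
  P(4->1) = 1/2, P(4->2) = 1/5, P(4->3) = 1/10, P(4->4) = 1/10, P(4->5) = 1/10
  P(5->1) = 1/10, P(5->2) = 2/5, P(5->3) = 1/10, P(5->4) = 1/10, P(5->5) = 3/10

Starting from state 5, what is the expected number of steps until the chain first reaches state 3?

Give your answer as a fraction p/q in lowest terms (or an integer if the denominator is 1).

Let h_i = expected steps to first reach 3 from state i.
Boundary: h_3 = 0.
First-step equations for the other states:
  h_1 = 1 + 1/10*h_1 + 1/10*h_2 + 1/10*h_3 + 1/5*h_4 + 1/2*h_5
  h_2 = 1 + 1/5*h_1 + 1/5*h_2 + 2/5*h_3 + 1/10*h_4 + 1/10*h_5
  h_4 = 1 + 1/2*h_1 + 1/5*h_2 + 1/10*h_3 + 1/10*h_4 + 1/10*h_5
  h_5 = 1 + 1/10*h_1 + 2/5*h_2 + 1/10*h_3 + 1/10*h_4 + 3/10*h_5

Substituting h_3 = 0 and rearranging gives the linear system (I - Q) h = 1:
  [9/10, -1/10, -1/5, -1/2] . (h_1, h_2, h_4, h_5) = 1
  [-1/5, 4/5, -1/10, -1/10] . (h_1, h_2, h_4, h_5) = 1
  [-1/2, -1/5, 9/10, -1/10] . (h_1, h_2, h_4, h_5) = 1
  [-1/10, -2/5, -1/10, 7/10] . (h_1, h_2, h_4, h_5) = 1

Solving yields:
  h_1 = 400/67
  h_2 = 280/67
  h_4 = 400/67
  h_5 = 370/67

Starting state is 5, so the expected hitting time is h_5 = 370/67.

Answer: 370/67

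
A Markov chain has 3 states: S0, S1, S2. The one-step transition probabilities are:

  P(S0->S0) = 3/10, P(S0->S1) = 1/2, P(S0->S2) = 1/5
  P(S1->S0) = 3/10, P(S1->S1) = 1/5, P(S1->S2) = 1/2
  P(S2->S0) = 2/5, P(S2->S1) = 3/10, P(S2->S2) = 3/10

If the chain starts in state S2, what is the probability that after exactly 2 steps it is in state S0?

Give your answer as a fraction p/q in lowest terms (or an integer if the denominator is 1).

Computing P^2 by repeated multiplication:
P^1 =
  S0: [3/10, 1/2, 1/5]
  S1: [3/10, 1/5, 1/2]
  S2: [2/5, 3/10, 3/10]
P^2 =
  S0: [8/25, 31/100, 37/100]
  S1: [7/20, 17/50, 31/100]
  S2: [33/100, 7/20, 8/25]

(P^2)[S2 -> S0] = 33/100

Answer: 33/100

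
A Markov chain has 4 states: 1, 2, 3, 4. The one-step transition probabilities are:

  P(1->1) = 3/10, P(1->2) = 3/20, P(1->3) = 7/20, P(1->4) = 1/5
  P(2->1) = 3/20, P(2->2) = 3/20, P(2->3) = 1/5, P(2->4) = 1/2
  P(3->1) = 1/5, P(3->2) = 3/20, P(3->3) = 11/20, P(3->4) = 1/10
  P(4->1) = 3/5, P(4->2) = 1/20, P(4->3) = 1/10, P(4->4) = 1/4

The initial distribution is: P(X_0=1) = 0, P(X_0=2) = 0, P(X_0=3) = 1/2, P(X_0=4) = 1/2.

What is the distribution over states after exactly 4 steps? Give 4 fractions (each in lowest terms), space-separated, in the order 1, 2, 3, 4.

Propagating the distribution step by step (d_{t+1} = d_t * P):
d_0 = (1=0, 2=0, 3=1/2, 4=1/2)
  d_1[1] = 0*3/10 + 0*3/20 + 1/2*1/5 + 1/2*3/5 = 2/5
  d_1[2] = 0*3/20 + 0*3/20 + 1/2*3/20 + 1/2*1/20 = 1/10
  d_1[3] = 0*7/20 + 0*1/5 + 1/2*11/20 + 1/2*1/10 = 13/40
  d_1[4] = 0*1/5 + 0*1/2 + 1/2*1/10 + 1/2*1/4 = 7/40
d_1 = (1=2/5, 2=1/10, 3=13/40, 4=7/40)
  d_2[1] = 2/5*3/10 + 1/10*3/20 + 13/40*1/5 + 7/40*3/5 = 61/200
  d_2[2] = 2/5*3/20 + 1/10*3/20 + 13/40*3/20 + 7/40*1/20 = 53/400
  d_2[3] = 2/5*7/20 + 1/10*1/5 + 13/40*11/20 + 7/40*1/10 = 57/160
  d_2[4] = 2/5*1/5 + 1/10*1/2 + 13/40*1/10 + 7/40*1/4 = 33/160
d_2 = (1=61/200, 2=53/400, 3=57/160, 4=33/160)
  d_3[1] = 61/200*3/10 + 53/400*3/20 + 57/160*1/5 + 33/160*3/5 = 2451/8000
  d_3[2] = 61/200*3/20 + 53/400*3/20 + 57/160*3/20 + 33/160*1/20 = 207/1600
  d_3[3] = 61/200*7/20 + 53/400*1/5 + 57/160*11/20 + 33/160*1/10 = 5597/16000
  d_3[4] = 61/200*1/5 + 53/400*1/2 + 57/160*1/10 + 33/160*1/4 = 3431/16000
d_3 = (1=2451/8000, 2=207/1600, 3=5597/16000, 4=3431/16000)
  d_4[1] = 2451/8000*3/10 + 207/1600*3/20 + 5597/16000*1/5 + 3431/16000*3/5 = 49591/160000
  d_4[2] = 2451/8000*3/20 + 207/1600*3/20 + 5597/16000*3/20 + 3431/16000*1/20 = 20569/160000
  d_4[3] = 2451/8000*7/20 + 207/1600*1/5 + 5597/16000*11/20 + 3431/16000*1/10 = 111023/320000
  d_4[4] = 2451/8000*1/5 + 207/1600*1/2 + 5597/16000*1/10 + 3431/16000*1/4 = 68657/320000
d_4 = (1=49591/160000, 2=20569/160000, 3=111023/320000, 4=68657/320000)

Answer: 49591/160000 20569/160000 111023/320000 68657/320000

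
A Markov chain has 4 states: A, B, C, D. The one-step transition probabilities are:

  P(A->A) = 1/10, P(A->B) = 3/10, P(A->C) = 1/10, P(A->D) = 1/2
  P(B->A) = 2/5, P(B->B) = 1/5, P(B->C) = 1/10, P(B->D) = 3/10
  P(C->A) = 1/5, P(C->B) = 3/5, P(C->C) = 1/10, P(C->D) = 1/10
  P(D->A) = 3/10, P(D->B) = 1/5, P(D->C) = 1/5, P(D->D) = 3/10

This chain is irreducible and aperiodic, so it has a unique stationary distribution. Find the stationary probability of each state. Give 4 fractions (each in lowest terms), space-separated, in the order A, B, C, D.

The stationary distribution satisfies pi = pi * P, i.e.:
  pi_A = 1/10*pi_A + 2/5*pi_B + 1/5*pi_C + 3/10*pi_D
  pi_B = 3/10*pi_A + 1/5*pi_B + 3/5*pi_C + 1/5*pi_D
  pi_C = 1/10*pi_A + 1/10*pi_B + 1/10*pi_C + 1/5*pi_D
  pi_D = 1/2*pi_A + 3/10*pi_B + 1/10*pi_C + 3/10*pi_D
with normalization: pi_A + pi_B + pi_C + pi_D = 1.

Using the first 3 balance equations plus normalization, the linear system A*pi = b is:
  [-9/10, 2/5, 1/5, 3/10] . pi = 0
  [3/10, -4/5, 3/5, 1/5] . pi = 0
  [1/10, 1/10, -9/10, 1/5] . pi = 0
  [1, 1, 1, 1] . pi = 1

Solving yields:
  pi_A = 59/225
  pi_B = 377/1350
  pi_C = 179/1350
  pi_D = 44/135

Verification (pi * P):
  59/225*1/10 + 377/1350*2/5 + 179/1350*1/5 + 44/135*3/10 = 59/225 = pi_A  (ok)
  59/225*3/10 + 377/1350*1/5 + 179/1350*3/5 + 44/135*1/5 = 377/1350 = pi_B  (ok)
  59/225*1/10 + 377/1350*1/10 + 179/1350*1/10 + 44/135*1/5 = 179/1350 = pi_C  (ok)
  59/225*1/2 + 377/1350*3/10 + 179/1350*1/10 + 44/135*3/10 = 44/135 = pi_D  (ok)

Answer: 59/225 377/1350 179/1350 44/135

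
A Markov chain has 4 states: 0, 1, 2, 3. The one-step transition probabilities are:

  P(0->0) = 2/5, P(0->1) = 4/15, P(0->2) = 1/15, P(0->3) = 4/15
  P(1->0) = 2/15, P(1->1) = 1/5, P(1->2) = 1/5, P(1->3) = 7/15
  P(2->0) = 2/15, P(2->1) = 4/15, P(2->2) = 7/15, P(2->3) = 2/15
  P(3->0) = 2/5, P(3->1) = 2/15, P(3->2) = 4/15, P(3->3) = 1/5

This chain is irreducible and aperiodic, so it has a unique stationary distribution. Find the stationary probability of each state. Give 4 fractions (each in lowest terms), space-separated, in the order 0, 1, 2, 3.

The stationary distribution satisfies pi = pi * P, i.e.:
  pi_0 = 2/5*pi_0 + 2/15*pi_1 + 2/15*pi_2 + 2/5*pi_3
  pi_1 = 4/15*pi_0 + 1/5*pi_1 + 4/15*pi_2 + 2/15*pi_3
  pi_2 = 1/15*pi_0 + 1/5*pi_1 + 7/15*pi_2 + 4/15*pi_3
  pi_3 = 4/15*pi_0 + 7/15*pi_1 + 2/15*pi_2 + 1/5*pi_3
with normalization: pi_0 + pi_1 + pi_2 + pi_3 = 1.

Using the first 3 balance equations plus normalization, the linear system A*pi = b is:
  [-3/5, 2/15, 2/15, 2/5] . pi = 0
  [4/15, -4/5, 4/15, 2/15] . pi = 0
  [1/15, 1/5, -8/15, 4/15] . pi = 0
  [1, 1, 1, 1] . pi = 1

Solving yields:
  pi_0 = 338/1223
  pi_1 = 266/1223
  pi_2 = 301/1223
  pi_3 = 318/1223

Verification (pi * P):
  338/1223*2/5 + 266/1223*2/15 + 301/1223*2/15 + 318/1223*2/5 = 338/1223 = pi_0  (ok)
  338/1223*4/15 + 266/1223*1/5 + 301/1223*4/15 + 318/1223*2/15 = 266/1223 = pi_1  (ok)
  338/1223*1/15 + 266/1223*1/5 + 301/1223*7/15 + 318/1223*4/15 = 301/1223 = pi_2  (ok)
  338/1223*4/15 + 266/1223*7/15 + 301/1223*2/15 + 318/1223*1/5 = 318/1223 = pi_3  (ok)

Answer: 338/1223 266/1223 301/1223 318/1223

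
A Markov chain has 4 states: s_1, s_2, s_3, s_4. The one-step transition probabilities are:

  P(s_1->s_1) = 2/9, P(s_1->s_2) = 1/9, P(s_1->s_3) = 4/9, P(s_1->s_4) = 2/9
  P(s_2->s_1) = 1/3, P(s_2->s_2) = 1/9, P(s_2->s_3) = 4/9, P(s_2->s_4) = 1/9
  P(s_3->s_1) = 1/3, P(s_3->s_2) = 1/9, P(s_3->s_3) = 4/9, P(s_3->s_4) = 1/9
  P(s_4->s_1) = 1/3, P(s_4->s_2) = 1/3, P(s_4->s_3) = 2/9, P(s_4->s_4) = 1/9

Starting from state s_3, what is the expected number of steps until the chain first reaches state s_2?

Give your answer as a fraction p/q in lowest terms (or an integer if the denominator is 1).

Let h_i = expected steps to first reach s_2 from state i.
Boundary: h_s_2 = 0.
First-step equations for the other states:
  h_s_1 = 1 + 2/9*h_s_1 + 1/9*h_s_2 + 4/9*h_s_3 + 2/9*h_s_4
  h_s_3 = 1 + 1/3*h_s_1 + 1/9*h_s_2 + 4/9*h_s_3 + 1/9*h_s_4
  h_s_4 = 1 + 1/3*h_s_1 + 1/3*h_s_2 + 2/9*h_s_3 + 1/9*h_s_4

Substituting h_s_2 = 0 and rearranging gives the linear system (I - Q) h = 1:
  [7/9, -4/9, -2/9] . (h_s_1, h_s_3, h_s_4) = 1
  [-1/3, 5/9, -1/9] . (h_s_1, h_s_3, h_s_4) = 1
  [-1/3, -2/9, 8/9] . (h_s_1, h_s_3, h_s_4) = 1

Solving yields:
  h_s_1 = 198/29
  h_s_3 = 405/58
  h_s_4 = 315/58

Starting state is s_3, so the expected hitting time is h_s_3 = 405/58.

Answer: 405/58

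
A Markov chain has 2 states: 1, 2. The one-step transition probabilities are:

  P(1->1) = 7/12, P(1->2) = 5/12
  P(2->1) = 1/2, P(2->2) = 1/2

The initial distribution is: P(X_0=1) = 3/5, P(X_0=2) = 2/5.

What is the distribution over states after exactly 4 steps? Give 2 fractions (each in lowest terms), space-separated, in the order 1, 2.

Answer: 18851/34560 15709/34560

Derivation:
Propagating the distribution step by step (d_{t+1} = d_t * P):
d_0 = (1=3/5, 2=2/5)
  d_1[1] = 3/5*7/12 + 2/5*1/2 = 11/20
  d_1[2] = 3/5*5/12 + 2/5*1/2 = 9/20
d_1 = (1=11/20, 2=9/20)
  d_2[1] = 11/20*7/12 + 9/20*1/2 = 131/240
  d_2[2] = 11/20*5/12 + 9/20*1/2 = 109/240
d_2 = (1=131/240, 2=109/240)
  d_3[1] = 131/240*7/12 + 109/240*1/2 = 1571/2880
  d_3[2] = 131/240*5/12 + 109/240*1/2 = 1309/2880
d_3 = (1=1571/2880, 2=1309/2880)
  d_4[1] = 1571/2880*7/12 + 1309/2880*1/2 = 18851/34560
  d_4[2] = 1571/2880*5/12 + 1309/2880*1/2 = 15709/34560
d_4 = (1=18851/34560, 2=15709/34560)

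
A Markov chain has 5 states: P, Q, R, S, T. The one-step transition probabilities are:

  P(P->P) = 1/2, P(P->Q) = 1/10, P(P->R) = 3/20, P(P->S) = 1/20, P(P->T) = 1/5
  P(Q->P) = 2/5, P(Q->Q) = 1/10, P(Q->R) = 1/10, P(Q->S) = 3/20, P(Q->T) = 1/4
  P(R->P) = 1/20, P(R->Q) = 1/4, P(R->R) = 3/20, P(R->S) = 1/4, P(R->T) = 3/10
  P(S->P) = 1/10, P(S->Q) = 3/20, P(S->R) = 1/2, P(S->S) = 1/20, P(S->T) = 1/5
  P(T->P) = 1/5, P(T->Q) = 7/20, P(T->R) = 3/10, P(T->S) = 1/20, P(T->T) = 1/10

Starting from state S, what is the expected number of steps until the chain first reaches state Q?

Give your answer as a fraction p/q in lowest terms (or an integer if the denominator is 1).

Let h_i = expected steps to first reach Q from state i.
Boundary: h_Q = 0.
First-step equations for the other states:
  h_P = 1 + 1/2*h_P + 1/10*h_Q + 3/20*h_R + 1/20*h_S + 1/5*h_T
  h_R = 1 + 1/20*h_P + 1/4*h_Q + 3/20*h_R + 1/4*h_S + 3/10*h_T
  h_S = 1 + 1/10*h_P + 3/20*h_Q + 1/2*h_R + 1/20*h_S + 1/5*h_T
  h_T = 1 + 1/5*h_P + 7/20*h_Q + 3/10*h_R + 1/20*h_S + 1/10*h_T

Substituting h_Q = 0 and rearranging gives the linear system (I - Q) h = 1:
  [1/2, -3/20, -1/20, -1/5] . (h_P, h_R, h_S, h_T) = 1
  [-1/20, 17/20, -1/4, -3/10] . (h_P, h_R, h_S, h_T) = 1
  [-1/10, -1/2, 19/20, -1/5] . (h_P, h_R, h_S, h_T) = 1
  [-1/5, -3/10, -1/20, 9/10] . (h_P, h_R, h_S, h_T) = 1

Solving yields:
  h_P = 26880/5021
  h_R = 21520/5021
  h_S = 23660/5021
  h_T = 20040/5021

Starting state is S, so the expected hitting time is h_S = 23660/5021.

Answer: 23660/5021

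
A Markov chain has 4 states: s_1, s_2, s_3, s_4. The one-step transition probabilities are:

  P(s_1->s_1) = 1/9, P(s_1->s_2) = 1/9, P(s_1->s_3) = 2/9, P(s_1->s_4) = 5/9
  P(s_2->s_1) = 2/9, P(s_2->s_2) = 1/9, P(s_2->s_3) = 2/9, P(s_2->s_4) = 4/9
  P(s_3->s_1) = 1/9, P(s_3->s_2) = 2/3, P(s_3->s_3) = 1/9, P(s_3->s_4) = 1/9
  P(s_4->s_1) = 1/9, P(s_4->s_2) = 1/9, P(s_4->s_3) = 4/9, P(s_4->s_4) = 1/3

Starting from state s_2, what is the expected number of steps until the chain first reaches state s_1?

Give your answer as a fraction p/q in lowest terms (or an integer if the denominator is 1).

Let h_i = expected steps to first reach s_1 from state i.
Boundary: h_s_1 = 0.
First-step equations for the other states:
  h_s_2 = 1 + 2/9*h_s_1 + 1/9*h_s_2 + 2/9*h_s_3 + 4/9*h_s_4
  h_s_3 = 1 + 1/9*h_s_1 + 2/3*h_s_2 + 1/9*h_s_3 + 1/9*h_s_4
  h_s_4 = 1 + 1/9*h_s_1 + 1/9*h_s_2 + 4/9*h_s_3 + 1/3*h_s_4

Substituting h_s_1 = 0 and rearranging gives the linear system (I - Q) h = 1:
  [8/9, -2/9, -4/9] . (h_s_2, h_s_3, h_s_4) = 1
  [-2/3, 8/9, -1/9] . (h_s_2, h_s_3, h_s_4) = 1
  [-1/9, -4/9, 2/3] . (h_s_2, h_s_3, h_s_4) = 1

Solving yields:
  h_s_2 = 159/25
  h_s_3 = 339/50
  h_s_4 = 177/25

Starting state is s_2, so the expected hitting time is h_s_2 = 159/25.

Answer: 159/25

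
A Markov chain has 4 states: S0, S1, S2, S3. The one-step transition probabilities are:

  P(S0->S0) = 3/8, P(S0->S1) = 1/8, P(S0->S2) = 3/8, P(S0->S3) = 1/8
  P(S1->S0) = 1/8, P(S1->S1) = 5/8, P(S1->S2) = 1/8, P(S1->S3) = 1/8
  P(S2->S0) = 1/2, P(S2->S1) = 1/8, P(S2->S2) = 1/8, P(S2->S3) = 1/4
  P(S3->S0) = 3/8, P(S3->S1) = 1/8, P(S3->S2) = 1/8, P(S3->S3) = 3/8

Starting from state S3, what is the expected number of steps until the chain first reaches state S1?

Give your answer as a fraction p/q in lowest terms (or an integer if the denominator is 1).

Let h_i = expected steps to first reach S1 from state i.
Boundary: h_S1 = 0.
First-step equations for the other states:
  h_S0 = 1 + 3/8*h_S0 + 1/8*h_S1 + 3/8*h_S2 + 1/8*h_S3
  h_S2 = 1 + 1/2*h_S0 + 1/8*h_S1 + 1/8*h_S2 + 1/4*h_S3
  h_S3 = 1 + 3/8*h_S0 + 1/8*h_S1 + 1/8*h_S2 + 3/8*h_S3

Substituting h_S1 = 0 and rearranging gives the linear system (I - Q) h = 1:
  [5/8, -3/8, -1/8] . (h_S0, h_S2, h_S3) = 1
  [-1/2, 7/8, -1/4] . (h_S0, h_S2, h_S3) = 1
  [-3/8, -1/8, 5/8] . (h_S0, h_S2, h_S3) = 1

Solving yields:
  h_S0 = 8
  h_S2 = 8
  h_S3 = 8

Starting state is S3, so the expected hitting time is h_S3 = 8.

Answer: 8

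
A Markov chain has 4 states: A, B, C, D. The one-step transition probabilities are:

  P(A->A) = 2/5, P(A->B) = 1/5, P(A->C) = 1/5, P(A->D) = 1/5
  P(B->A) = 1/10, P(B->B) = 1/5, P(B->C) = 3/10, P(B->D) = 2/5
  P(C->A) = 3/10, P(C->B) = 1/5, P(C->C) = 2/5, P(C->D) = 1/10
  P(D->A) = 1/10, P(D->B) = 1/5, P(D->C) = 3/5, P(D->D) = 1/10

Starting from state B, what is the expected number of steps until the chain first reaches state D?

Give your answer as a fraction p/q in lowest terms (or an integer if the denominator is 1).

Answer: 65/17

Derivation:
Let h_i = expected steps to first reach D from state i.
Boundary: h_D = 0.
First-step equations for the other states:
  h_A = 1 + 2/5*h_A + 1/5*h_B + 1/5*h_C + 1/5*h_D
  h_B = 1 + 1/10*h_A + 1/5*h_B + 3/10*h_C + 2/5*h_D
  h_C = 1 + 3/10*h_A + 1/5*h_B + 2/5*h_C + 1/10*h_D

Substituting h_D = 0 and rearranging gives the linear system (I - Q) h = 1:
  [3/5, -1/5, -1/5] . (h_A, h_B, h_C) = 1
  [-1/10, 4/5, -3/10] . (h_A, h_B, h_C) = 1
  [-3/10, -1/5, 3/5] . (h_A, h_B, h_C) = 1

Solving yields:
  h_A = 80/17
  h_B = 65/17
  h_C = 90/17

Starting state is B, so the expected hitting time is h_B = 65/17.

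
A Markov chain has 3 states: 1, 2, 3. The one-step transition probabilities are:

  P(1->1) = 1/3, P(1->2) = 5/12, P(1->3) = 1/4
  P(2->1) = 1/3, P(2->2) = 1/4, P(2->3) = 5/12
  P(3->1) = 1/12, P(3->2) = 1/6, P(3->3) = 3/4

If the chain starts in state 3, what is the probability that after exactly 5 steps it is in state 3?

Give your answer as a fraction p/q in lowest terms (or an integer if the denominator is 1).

Computing P^5 by repeated multiplication:
P^1 =
  1: [1/3, 5/12, 1/4]
  2: [1/3, 1/4, 5/12]
  3: [1/12, 1/6, 3/4]
P^2 =
  1: [13/48, 41/144, 4/9]
  2: [11/48, 13/48, 1/2]
  3: [7/48, 29/144, 47/72]
P^3 =
  1: [2/9, 223/864, 449/864]
  2: [5/24, 71/288, 157/288]
  3: [49/288, 95/432, 527/864]
P^4 =
  1: [703/3456, 2527/10368, 1433/2592]
  2: [227/1152, 827/3456, 487/864]
  3: [625/3456, 2359/10368, 3067/5184]
P^5 =
  1: [2023/10368, 14795/62208, 35275/62208]
  2: [665/3456, 4891/20736, 11855/20736]
  3: [3845/20736, 1795/7776, 36313/62208]

(P^5)[3 -> 3] = 36313/62208

Answer: 36313/62208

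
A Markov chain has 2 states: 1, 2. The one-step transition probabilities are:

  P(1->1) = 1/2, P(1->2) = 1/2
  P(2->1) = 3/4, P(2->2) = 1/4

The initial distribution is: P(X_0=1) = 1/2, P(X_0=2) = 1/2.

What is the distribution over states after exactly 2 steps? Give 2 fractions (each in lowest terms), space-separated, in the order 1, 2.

Propagating the distribution step by step (d_{t+1} = d_t * P):
d_0 = (1=1/2, 2=1/2)
  d_1[1] = 1/2*1/2 + 1/2*3/4 = 5/8
  d_1[2] = 1/2*1/2 + 1/2*1/4 = 3/8
d_1 = (1=5/8, 2=3/8)
  d_2[1] = 5/8*1/2 + 3/8*3/4 = 19/32
  d_2[2] = 5/8*1/2 + 3/8*1/4 = 13/32
d_2 = (1=19/32, 2=13/32)

Answer: 19/32 13/32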